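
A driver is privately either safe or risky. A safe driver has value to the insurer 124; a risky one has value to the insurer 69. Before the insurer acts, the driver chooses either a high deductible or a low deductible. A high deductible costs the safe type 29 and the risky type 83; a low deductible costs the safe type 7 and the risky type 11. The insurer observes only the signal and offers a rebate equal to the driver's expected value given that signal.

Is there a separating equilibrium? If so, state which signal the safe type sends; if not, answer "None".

high deductible

Try safe → high deductible, risky → low deductible:
  If types separate, high deductible earns payment 124 and low deductible earns 69.
  Safe: high deductible gives 124 − 29 = 95; low deductible gives 69 − 7 = 62. No deviation. ✓
  Risky: low deductible gives 69 − 11 = 58; high deductible gives 124 − 83 = 41. No deviation. ✓
Both hold — the safe type sends high deductible.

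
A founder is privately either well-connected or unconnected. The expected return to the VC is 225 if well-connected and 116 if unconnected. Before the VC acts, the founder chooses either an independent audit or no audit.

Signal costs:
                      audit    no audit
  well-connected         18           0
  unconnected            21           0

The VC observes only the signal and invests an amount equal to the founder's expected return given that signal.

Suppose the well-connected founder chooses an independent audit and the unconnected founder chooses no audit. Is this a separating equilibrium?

Under separation the VC infers type exactly: audit → well-connected (pays 225), no audit → unconnected (pays 116).
Well-connected: audit gives 225 − 18 = 207; no audit gives 116 − 0 = 116. No deviation. ✓
Unconnected: no audit gives 116 − 0 = 116; audit gives 225 − 21 = 204. Would deviate. ✗

No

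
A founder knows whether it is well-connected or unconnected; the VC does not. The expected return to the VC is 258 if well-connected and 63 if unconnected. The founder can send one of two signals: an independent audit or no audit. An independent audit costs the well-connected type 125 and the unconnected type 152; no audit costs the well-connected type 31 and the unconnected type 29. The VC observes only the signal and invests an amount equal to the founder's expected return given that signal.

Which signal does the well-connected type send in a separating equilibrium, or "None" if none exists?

None

Try well-connected → audit, unconnected → no audit:
  Under separation the VC infers type exactly: audit → well-connected (pays 258), no audit → unconnected (pays 63).
  Well-connected: audit gives 258 − 125 = 133; no audit gives 63 − 31 = 32. No deviation. ✓
  Unconnected: no audit gives 63 − 29 = 34; audit gives 258 − 152 = 106. Would deviate. ✗
Try well-connected → no audit, unconnected → audit:
  Under separation the VC infers type exactly: no audit → well-connected (pays 258), audit → unconnected (pays 63).
  Well-connected: no audit gives 258 − 31 = 227; audit gives 63 − 125 = -62. No deviation. ✓
  Unconnected: audit gives 63 − 152 = -89; no audit gives 258 − 29 = 229. Would deviate. ✗
Neither assignment is incentive-compatible.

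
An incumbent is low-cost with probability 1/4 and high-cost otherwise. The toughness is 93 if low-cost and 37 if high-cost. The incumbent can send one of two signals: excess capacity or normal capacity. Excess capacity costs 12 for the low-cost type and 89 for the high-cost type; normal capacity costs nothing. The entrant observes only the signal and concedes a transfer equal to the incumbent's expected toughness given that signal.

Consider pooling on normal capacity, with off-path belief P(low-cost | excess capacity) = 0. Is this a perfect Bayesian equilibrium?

On the equilibrium path (normal capacity) the entrant holds the prior 1/4 and pays 1/4·93 + 3/4·37 = 51. Off-path (excess capacity) belief 0 gives 0·93 + 1·37 = 37.
Low-cost: normal capacity gives 51 − 0 = 51; excess capacity gives 37 − 12 = 25. Stays. ✓
High-cost: normal capacity gives 51 − 0 = 51; excess capacity gives 37 − 89 = -52. Stays. ✓
Beliefs are Bayes-consistent on-path and both types best-respond.

Yes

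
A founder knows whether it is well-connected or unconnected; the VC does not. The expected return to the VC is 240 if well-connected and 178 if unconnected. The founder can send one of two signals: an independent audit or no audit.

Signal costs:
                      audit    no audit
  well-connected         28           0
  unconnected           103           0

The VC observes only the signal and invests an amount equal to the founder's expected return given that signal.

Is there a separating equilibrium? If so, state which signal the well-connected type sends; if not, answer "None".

audit

Try well-connected → audit, unconnected → no audit:
  Under separation the VC infers type exactly: audit → well-connected (pays 240), no audit → unconnected (pays 178).
  Well-connected: audit gives 240 − 28 = 212; no audit gives 178 − 0 = 178. No deviation. ✓
  Unconnected: no audit gives 178 − 0 = 178; audit gives 240 − 103 = 137. No deviation. ✓
Both hold — the well-connected type sends audit.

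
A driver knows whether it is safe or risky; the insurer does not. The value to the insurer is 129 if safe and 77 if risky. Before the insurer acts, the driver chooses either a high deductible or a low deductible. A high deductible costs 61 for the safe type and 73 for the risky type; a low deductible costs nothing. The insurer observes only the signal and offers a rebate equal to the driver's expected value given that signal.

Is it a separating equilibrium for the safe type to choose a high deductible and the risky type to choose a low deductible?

If types separate, high deductible earns payment 129 and low deductible earns 77.
Safe: high deductible gives 129 − 61 = 68; low deductible gives 77 − 0 = 77. Would deviate. ✗
Risky: low deductible gives 77 − 0 = 77; high deductible gives 129 − 73 = 56. No deviation. ✓

No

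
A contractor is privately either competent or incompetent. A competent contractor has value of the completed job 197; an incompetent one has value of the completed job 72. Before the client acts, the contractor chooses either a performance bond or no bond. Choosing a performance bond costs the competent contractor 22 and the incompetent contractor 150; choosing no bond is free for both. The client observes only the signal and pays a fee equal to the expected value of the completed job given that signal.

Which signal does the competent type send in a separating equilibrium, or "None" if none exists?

Try competent → bond, incompetent → no bond:
  Under separation the client infers type exactly: bond → competent (pays 197), no bond → incompetent (pays 72).
  Competent: bond gives 197 − 22 = 175; no bond gives 72 − 0 = 72. No deviation. ✓
  Incompetent: no bond gives 72 − 0 = 72; bond gives 197 − 150 = 47. No deviation. ✓
Both hold — the competent type sends bond.

bond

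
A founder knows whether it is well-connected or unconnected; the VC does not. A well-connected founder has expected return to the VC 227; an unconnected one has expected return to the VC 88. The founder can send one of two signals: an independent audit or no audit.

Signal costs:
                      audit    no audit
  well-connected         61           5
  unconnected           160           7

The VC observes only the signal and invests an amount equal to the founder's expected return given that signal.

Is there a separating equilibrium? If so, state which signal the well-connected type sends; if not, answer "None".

audit

Try well-connected → audit, unconnected → no audit:
  Under separation the VC infers type exactly: audit → well-connected (pays 227), no audit → unconnected (pays 88).
  Well-connected: audit gives 227 − 61 = 166; no audit gives 88 − 5 = 83. No deviation. ✓
  Unconnected: no audit gives 88 − 7 = 81; audit gives 227 − 160 = 67. No deviation. ✓
Both hold — the well-connected type sends audit.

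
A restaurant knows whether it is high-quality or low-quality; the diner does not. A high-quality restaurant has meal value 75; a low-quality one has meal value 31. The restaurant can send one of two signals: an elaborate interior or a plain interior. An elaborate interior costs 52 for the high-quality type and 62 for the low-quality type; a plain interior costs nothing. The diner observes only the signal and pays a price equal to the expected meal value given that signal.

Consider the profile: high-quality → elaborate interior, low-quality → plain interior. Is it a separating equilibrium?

If types separate, elaborate interior earns payment 75 and plain interior earns 31.
High-quality: elaborate interior gives 75 − 52 = 23; plain interior gives 31 − 0 = 31. Would deviate. ✗
Low-quality: plain interior gives 31 − 0 = 31; elaborate interior gives 75 − 62 = 13. No deviation. ✓

No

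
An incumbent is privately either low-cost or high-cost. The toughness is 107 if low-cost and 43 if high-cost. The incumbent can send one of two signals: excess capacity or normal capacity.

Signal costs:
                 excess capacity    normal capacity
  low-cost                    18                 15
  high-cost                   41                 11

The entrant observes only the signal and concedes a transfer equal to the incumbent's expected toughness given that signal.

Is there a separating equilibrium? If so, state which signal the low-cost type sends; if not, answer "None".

Try low-cost → excess capacity, high-cost → normal capacity:
  If types separate, excess capacity earns payment 107 and normal capacity earns 43.
  Low-cost: excess capacity gives 107 − 18 = 89; normal capacity gives 43 − 15 = 28. No deviation. ✓
  High-cost: normal capacity gives 43 − 11 = 32; excess capacity gives 107 − 41 = 66. Would deviate. ✗
Try low-cost → normal capacity, high-cost → excess capacity:
  If types separate, normal capacity earns payment 107 and excess capacity earns 43.
  Low-cost: normal capacity gives 107 − 15 = 92; excess capacity gives 43 − 18 = 25. No deviation. ✓
  High-cost: excess capacity gives 43 − 41 = 2; normal capacity gives 107 − 11 = 96. Would deviate. ✗
Neither assignment is incentive-compatible.

None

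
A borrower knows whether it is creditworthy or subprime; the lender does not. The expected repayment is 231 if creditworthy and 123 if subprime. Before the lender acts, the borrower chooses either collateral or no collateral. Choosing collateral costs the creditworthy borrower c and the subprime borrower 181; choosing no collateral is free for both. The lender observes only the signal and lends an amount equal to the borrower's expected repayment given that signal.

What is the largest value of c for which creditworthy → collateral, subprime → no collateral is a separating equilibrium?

Under separation: collateral → creditworthy (pays 231); no collateral → subprime (pays 123).
Subprime: 123 − 0 = 123 ≥ 231 − 181 = 50. Holds regardless of c. ✓
Creditworthy: 231 − c ≥ 123 − 0, so c ≤ 231 − 123 = 108.

108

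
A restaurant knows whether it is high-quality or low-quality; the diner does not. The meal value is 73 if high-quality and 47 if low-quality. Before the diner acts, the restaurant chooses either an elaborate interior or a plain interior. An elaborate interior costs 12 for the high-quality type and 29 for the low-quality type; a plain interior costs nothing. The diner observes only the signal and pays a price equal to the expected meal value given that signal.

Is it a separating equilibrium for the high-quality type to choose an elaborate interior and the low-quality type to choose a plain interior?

Yes

If types separate, elaborate interior earns payment 73 and plain interior earns 47.
High-quality: elaborate interior gives 73 − 12 = 61; plain interior gives 47 − 0 = 47. No deviation. ✓
Low-quality: plain interior gives 47 − 0 = 47; elaborate interior gives 73 − 29 = 44. No deviation. ✓
Neither type gains from mimicking the other.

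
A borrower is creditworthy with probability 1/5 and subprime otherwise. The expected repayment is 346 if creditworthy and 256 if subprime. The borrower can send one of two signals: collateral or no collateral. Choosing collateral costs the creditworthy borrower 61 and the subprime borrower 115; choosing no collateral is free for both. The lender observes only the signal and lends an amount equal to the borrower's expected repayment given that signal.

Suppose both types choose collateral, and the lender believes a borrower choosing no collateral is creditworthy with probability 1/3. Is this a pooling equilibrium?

No

On the equilibrium path (collateral) the lender holds the prior 1/5 and pays 1/5·346 + 4/5·256 = 274. Off-path (no collateral) belief 1/3 gives 1/3·346 + 2/3·256 = 286.
Creditworthy: collateral gives 274 − 61 = 213; no collateral gives 286 − 0 = 286. Deviates. ✗
Subprime: collateral gives 274 − 115 = 159; no collateral gives 286 − 0 = 286. Deviates. ✗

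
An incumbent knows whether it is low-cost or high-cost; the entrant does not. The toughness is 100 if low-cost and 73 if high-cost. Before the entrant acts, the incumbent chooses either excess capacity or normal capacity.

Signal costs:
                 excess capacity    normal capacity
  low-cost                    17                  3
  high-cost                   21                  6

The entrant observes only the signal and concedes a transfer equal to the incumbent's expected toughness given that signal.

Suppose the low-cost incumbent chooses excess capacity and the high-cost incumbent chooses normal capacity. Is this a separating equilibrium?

No

If types separate, excess capacity earns payment 100 and normal capacity earns 73.
Low-cost: excess capacity gives 100 − 17 = 83; normal capacity gives 73 − 3 = 70. No deviation. ✓
High-cost: normal capacity gives 73 − 6 = 67; excess capacity gives 100 − 21 = 79. Would deviate. ✗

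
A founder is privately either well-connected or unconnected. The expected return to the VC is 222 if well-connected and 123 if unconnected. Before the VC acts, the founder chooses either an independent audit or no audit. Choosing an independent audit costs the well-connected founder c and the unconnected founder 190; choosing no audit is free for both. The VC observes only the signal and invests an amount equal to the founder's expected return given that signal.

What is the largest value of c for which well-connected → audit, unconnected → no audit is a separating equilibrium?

Under separation: audit → well-connected (pays 222); no audit → unconnected (pays 123).
Unconnected: 123 − 0 = 123 ≥ 222 − 190 = 32. Holds regardless of c. ✓
Well-connected: 222 − c ≥ 123 − 0, so c ≤ 222 − 123 = 99.

99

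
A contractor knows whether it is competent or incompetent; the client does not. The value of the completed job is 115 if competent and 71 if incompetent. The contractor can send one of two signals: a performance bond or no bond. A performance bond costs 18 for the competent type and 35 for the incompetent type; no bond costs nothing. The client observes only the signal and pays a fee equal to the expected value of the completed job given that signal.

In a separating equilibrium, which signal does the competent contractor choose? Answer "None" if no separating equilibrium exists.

None

Try competent → bond, incompetent → no bond:
  Under separation the client infers type exactly: bond → competent (pays 115), no bond → incompetent (pays 71).
  Competent: bond gives 115 − 18 = 97; no bond gives 71 − 0 = 71. No deviation. ✓
  Incompetent: no bond gives 71 − 0 = 71; bond gives 115 − 35 = 80. Would deviate. ✗
Try competent → no bond, incompetent → bond:
  Under separation the client infers type exactly: no bond → competent (pays 115), bond → incompetent (pays 71).
  Competent: no bond gives 115 − 0 = 115; bond gives 71 − 18 = 53. No deviation. ✓
  Incompetent: bond gives 71 − 35 = 36; no bond gives 115 − 0 = 115. Would deviate. ✗
Neither assignment is incentive-compatible.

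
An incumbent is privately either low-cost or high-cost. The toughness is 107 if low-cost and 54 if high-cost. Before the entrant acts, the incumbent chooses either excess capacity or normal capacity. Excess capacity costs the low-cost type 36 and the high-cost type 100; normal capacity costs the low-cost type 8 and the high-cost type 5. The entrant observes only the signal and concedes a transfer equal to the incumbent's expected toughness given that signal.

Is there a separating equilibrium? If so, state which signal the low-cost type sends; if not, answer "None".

excess capacity

Try low-cost → excess capacity, high-cost → normal capacity:
  If types separate, excess capacity earns payment 107 and normal capacity earns 54.
  Low-cost: excess capacity gives 107 − 36 = 71; normal capacity gives 54 − 8 = 46. No deviation. ✓
  High-cost: normal capacity gives 54 − 5 = 49; excess capacity gives 107 − 100 = 7. No deviation. ✓
Both hold — the low-cost type sends excess capacity.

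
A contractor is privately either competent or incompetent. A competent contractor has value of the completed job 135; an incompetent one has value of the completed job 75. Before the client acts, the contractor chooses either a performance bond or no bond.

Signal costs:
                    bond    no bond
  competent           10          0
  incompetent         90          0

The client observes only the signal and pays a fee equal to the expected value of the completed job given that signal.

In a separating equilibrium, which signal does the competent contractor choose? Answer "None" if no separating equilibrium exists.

bond

Try competent → bond, incompetent → no bond:
  If types separate, bond earns payment 135 and no bond earns 75.
  Competent: bond gives 135 − 10 = 125; no bond gives 75 − 0 = 75. No deviation. ✓
  Incompetent: no bond gives 75 − 0 = 75; bond gives 135 − 90 = 45. No deviation. ✓
Both hold — the competent type sends bond.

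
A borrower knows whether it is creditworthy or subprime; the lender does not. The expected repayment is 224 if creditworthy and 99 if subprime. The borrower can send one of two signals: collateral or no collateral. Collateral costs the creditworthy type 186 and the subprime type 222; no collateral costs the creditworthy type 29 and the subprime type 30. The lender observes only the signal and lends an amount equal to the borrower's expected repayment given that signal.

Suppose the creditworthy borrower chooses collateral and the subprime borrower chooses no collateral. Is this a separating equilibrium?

Under separation the lender infers type exactly: collateral → creditworthy (pays 224), no collateral → subprime (pays 99).
Creditworthy: collateral gives 224 − 186 = 38; no collateral gives 99 − 29 = 70. Would deviate. ✗
Subprime: no collateral gives 99 − 30 = 69; collateral gives 224 − 222 = 2. No deviation. ✓

No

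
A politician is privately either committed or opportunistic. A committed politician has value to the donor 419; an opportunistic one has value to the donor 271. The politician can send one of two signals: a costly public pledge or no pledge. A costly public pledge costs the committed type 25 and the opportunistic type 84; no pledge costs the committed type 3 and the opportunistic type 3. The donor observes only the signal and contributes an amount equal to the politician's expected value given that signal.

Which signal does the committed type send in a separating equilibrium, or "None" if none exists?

Try committed → pledge, opportunistic → no pledge:
  Under separation the donor infers type exactly: pledge → committed (pays 419), no pledge → opportunistic (pays 271).
  Committed: pledge gives 419 − 25 = 394; no pledge gives 271 − 3 = 268. No deviation. ✓
  Opportunistic: no pledge gives 271 − 3 = 268; pledge gives 419 − 84 = 335. Would deviate. ✗
Try committed → no pledge, opportunistic → pledge:
  Under separation the donor infers type exactly: no pledge → committed (pays 419), pledge → opportunistic (pays 271).
  Committed: no pledge gives 419 − 3 = 416; pledge gives 271 − 25 = 246. No deviation. ✓
  Opportunistic: pledge gives 271 − 84 = 187; no pledge gives 419 − 3 = 416. Would deviate. ✗
Neither assignment is incentive-compatible.

None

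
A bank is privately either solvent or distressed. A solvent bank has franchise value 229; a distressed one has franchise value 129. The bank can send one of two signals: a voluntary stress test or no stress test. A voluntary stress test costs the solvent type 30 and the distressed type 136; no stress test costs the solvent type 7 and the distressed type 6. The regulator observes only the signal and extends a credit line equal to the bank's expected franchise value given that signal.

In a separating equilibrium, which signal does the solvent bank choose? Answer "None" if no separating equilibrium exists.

stress test

Try solvent → stress test, distressed → no stress test:
  Under separation the regulator infers type exactly: stress test → solvent (pays 229), no stress test → distressed (pays 129).
  Solvent: stress test gives 229 − 30 = 199; no stress test gives 129 − 7 = 122. No deviation. ✓
  Distressed: no stress test gives 129 − 6 = 123; stress test gives 229 − 136 = 93. No deviation. ✓
Both hold — the solvent type sends stress test.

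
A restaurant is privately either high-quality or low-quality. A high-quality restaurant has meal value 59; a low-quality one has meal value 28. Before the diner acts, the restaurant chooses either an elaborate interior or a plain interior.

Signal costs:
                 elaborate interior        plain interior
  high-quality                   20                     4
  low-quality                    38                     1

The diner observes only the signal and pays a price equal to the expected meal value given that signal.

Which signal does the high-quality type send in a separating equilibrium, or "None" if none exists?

Try high-quality → elaborate interior, low-quality → plain interior:
  If types separate, elaborate interior earns payment 59 and plain interior earns 28.
  High-quality: elaborate interior gives 59 − 20 = 39; plain interior gives 28 − 4 = 24. No deviation. ✓
  Low-quality: plain interior gives 28 − 1 = 27; elaborate interior gives 59 − 38 = 21. No deviation. ✓
Both hold — the high-quality type sends elaborate interior.

elaborate interior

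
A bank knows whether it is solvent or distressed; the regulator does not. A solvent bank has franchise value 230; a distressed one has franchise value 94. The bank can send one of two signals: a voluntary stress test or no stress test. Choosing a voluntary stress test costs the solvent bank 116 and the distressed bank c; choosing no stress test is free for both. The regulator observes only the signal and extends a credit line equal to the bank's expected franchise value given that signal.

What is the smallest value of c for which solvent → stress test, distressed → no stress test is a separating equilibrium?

Under separation: stress test → solvent (pays 230); no stress test → distressed (pays 94).
Solvent: 230 − 116 = 114 ≥ 94 − 0 = 94. Holds regardless of c. ✓
Distressed: 94 − 0 ≥ 230 − c, so c ≥ 230 − 94 = 136.

136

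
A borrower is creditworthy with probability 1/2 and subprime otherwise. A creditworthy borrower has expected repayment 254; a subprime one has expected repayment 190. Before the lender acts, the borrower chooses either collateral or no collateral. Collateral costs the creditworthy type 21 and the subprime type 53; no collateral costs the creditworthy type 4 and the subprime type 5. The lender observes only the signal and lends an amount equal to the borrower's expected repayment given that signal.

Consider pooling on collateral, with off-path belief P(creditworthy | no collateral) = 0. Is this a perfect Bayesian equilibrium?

No

At the pooled signal (collateral) the lender holds the prior 1/2 and pays 1/2·254 + 1/2·190 = 222. Off-path (no collateral) belief 0 gives 0·254 + 1·190 = 190.
Creditworthy: collateral gives 222 − 21 = 201; no collateral gives 190 − 4 = 186. Stays. ✓
Subprime: collateral gives 222 − 53 = 169; no collateral gives 190 − 5 = 185. Deviates. ✗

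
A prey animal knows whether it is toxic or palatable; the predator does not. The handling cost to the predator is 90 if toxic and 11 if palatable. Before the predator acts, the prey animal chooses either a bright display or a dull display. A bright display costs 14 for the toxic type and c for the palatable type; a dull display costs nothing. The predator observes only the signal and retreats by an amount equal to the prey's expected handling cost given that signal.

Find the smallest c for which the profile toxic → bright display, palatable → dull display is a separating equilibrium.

79

Under separation: bright display → toxic (pays 90); dull display → palatable (pays 11).
Toxic: 90 − 14 = 76 ≥ 11 − 0 = 11. Holds regardless of c. ✓
Palatable: 11 − 0 ≥ 90 − c, so c ≥ 90 − 11 = 79.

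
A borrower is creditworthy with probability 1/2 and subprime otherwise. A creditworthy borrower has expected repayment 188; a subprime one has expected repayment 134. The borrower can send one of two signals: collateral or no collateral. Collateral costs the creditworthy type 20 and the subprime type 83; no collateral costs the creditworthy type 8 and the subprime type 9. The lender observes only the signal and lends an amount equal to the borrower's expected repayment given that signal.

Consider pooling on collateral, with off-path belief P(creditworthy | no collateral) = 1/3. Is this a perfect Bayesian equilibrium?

No

On the equilibrium path (collateral) the lender holds the prior 1/2 and pays 1/2·188 + 1/2·134 = 161. Off-path (no collateral) belief 1/3 gives 1/3·188 + 2/3·134 = 152.
Creditworthy: collateral gives 161 − 20 = 141; no collateral gives 152 − 8 = 144. Deviates. ✗
Subprime: collateral gives 161 − 83 = 78; no collateral gives 152 − 9 = 143. Deviates. ✗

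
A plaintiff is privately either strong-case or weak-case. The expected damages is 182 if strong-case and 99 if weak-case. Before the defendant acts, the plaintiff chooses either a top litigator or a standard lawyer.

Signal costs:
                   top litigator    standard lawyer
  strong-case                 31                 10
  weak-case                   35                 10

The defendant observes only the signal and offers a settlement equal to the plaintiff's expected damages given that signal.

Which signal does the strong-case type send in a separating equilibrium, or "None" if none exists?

None

Try strong-case → top litigator, weak-case → standard lawyer:
  If types separate, top litigator earns payment 182 and standard lawyer earns 99.
  Strong-case: top litigator gives 182 − 31 = 151; standard lawyer gives 99 − 10 = 89. No deviation. ✓
  Weak-case: standard lawyer gives 99 − 10 = 89; top litigator gives 182 − 35 = 147. Would deviate. ✗
Try strong-case → standard lawyer, weak-case → top litigator:
  If types separate, standard lawyer earns payment 182 and top litigator earns 99.
  Strong-case: standard lawyer gives 182 − 10 = 172; top litigator gives 99 − 31 = 68. No deviation. ✓
  Weak-case: top litigator gives 99 − 35 = 64; standard lawyer gives 182 − 10 = 172. Would deviate. ✗
Neither assignment is incentive-compatible.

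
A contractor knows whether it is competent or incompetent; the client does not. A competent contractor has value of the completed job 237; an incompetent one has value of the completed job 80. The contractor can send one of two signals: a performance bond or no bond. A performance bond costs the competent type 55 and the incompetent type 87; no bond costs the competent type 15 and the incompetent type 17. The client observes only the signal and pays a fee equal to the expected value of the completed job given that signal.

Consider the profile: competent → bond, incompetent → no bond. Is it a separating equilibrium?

No

If types separate, bond earns payment 237 and no bond earns 80.
Competent: bond gives 237 − 55 = 182; no bond gives 80 − 15 = 65. No deviation. ✓
Incompetent: no bond gives 80 − 17 = 63; bond gives 237 − 87 = 150. Would deviate. ✗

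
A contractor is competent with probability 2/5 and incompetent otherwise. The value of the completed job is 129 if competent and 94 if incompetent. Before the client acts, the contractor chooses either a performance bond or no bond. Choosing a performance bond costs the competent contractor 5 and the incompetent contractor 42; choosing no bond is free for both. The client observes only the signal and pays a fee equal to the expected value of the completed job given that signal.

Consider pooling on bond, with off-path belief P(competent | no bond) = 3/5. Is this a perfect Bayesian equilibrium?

No

At the pooled signal (bond) the client holds the prior 2/5 and pays 2/5·129 + 3/5·94 = 108. Off-path (no bond) belief 3/5 gives 3/5·129 + 2/5·94 = 115.
Competent: bond gives 108 − 5 = 103; no bond gives 115 − 0 = 115. Deviates. ✗
Incompetent: bond gives 108 − 42 = 66; no bond gives 115 − 0 = 115. Deviates. ✗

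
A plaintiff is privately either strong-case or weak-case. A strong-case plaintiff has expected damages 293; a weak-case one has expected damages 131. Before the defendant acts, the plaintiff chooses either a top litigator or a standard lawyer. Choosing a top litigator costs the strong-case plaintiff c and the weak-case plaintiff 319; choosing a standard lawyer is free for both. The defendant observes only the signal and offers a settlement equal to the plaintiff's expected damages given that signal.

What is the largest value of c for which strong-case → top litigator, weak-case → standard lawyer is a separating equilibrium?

Under separation: top litigator → strong-case (pays 293); standard lawyer → weak-case (pays 131).
Weak-case: 131 − 0 = 131 ≥ 293 − 319 = -26. Holds regardless of c. ✓
Strong-case: 293 − c ≥ 131 − 0, so c ≤ 293 − 131 = 162.

162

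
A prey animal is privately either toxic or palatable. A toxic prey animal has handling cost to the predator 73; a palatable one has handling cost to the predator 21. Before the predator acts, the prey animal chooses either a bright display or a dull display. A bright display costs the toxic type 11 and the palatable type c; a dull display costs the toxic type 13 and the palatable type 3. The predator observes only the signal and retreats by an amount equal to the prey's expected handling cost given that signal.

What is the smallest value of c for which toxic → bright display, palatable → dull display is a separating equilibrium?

Under separation: bright display → toxic (pays 73); dull display → palatable (pays 21).
Toxic: 73 − 11 = 62 ≥ 21 − 13 = 8. Holds regardless of c. ✓
Palatable: 21 − 3 ≥ 73 − c, so c ≥ 73 − 18 = 55.

55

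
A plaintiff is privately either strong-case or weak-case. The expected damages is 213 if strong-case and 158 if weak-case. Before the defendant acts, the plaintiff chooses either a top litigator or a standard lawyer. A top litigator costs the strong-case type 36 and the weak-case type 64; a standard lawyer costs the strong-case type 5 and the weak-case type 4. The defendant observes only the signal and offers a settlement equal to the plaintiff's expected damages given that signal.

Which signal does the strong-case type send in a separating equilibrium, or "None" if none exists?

top litigator

Try strong-case → top litigator, weak-case → standard lawyer:
  If types separate, top litigator earns payment 213 and standard lawyer earns 158.
  Strong-case: top litigator gives 213 − 36 = 177; standard lawyer gives 158 − 5 = 153. No deviation. ✓
  Weak-case: standard lawyer gives 158 − 4 = 154; top litigator gives 213 − 64 = 149. No deviation. ✓
Both hold — the strong-case type sends top litigator.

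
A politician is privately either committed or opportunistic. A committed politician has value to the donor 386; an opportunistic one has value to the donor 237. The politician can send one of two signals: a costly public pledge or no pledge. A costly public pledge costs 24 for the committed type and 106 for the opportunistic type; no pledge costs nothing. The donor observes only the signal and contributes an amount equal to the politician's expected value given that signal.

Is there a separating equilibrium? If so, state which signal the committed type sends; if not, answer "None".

None

Try committed → pledge, opportunistic → no pledge:
  Under separation the donor infers type exactly: pledge → committed (pays 386), no pledge → opportunistic (pays 237).
  Committed: pledge gives 386 − 24 = 362; no pledge gives 237 − 0 = 237. No deviation. ✓
  Opportunistic: no pledge gives 237 − 0 = 237; pledge gives 386 − 106 = 280. Would deviate. ✗
Try committed → no pledge, opportunistic → pledge:
  Under separation the donor infers type exactly: no pledge → committed (pays 386), pledge → opportunistic (pays 237).
  Committed: no pledge gives 386 − 0 = 386; pledge gives 237 − 24 = 213. No deviation. ✓
  Opportunistic: pledge gives 237 − 106 = 131; no pledge gives 386 − 0 = 386. Would deviate. ✗
Neither assignment is incentive-compatible.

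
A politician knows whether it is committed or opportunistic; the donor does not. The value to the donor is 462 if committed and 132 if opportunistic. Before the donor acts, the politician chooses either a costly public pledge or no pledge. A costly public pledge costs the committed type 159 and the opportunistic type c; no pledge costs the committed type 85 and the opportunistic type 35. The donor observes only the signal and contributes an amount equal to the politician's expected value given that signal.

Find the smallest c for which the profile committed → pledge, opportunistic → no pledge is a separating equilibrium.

365

Under separation: pledge → committed (pays 462); no pledge → opportunistic (pays 132).
Committed: 462 − 159 = 303 ≥ 132 − 85 = 47. Holds regardless of c. ✓
Opportunistic: 132 − 35 ≥ 462 − c, so c ≥ 462 − 97 = 365.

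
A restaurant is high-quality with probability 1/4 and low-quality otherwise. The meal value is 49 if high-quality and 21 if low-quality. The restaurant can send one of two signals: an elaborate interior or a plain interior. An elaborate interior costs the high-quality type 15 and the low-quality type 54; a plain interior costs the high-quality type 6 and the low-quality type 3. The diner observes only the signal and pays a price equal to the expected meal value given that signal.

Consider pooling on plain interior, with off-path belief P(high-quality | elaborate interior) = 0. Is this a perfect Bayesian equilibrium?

On the equilibrium path (plain interior) the diner holds the prior 1/4 and pays 1/4·49 + 3/4·21 = 28. Off-path (elaborate interior) belief 0 gives 0·49 + 1·21 = 21.
High-quality: plain interior gives 28 − 6 = 22; elaborate interior gives 21 − 15 = 6. Stays. ✓
Low-quality: plain interior gives 28 − 3 = 25; elaborate interior gives 21 − 54 = -33. Stays. ✓
Beliefs are Bayes-consistent on-path and both types best-respond.

Yes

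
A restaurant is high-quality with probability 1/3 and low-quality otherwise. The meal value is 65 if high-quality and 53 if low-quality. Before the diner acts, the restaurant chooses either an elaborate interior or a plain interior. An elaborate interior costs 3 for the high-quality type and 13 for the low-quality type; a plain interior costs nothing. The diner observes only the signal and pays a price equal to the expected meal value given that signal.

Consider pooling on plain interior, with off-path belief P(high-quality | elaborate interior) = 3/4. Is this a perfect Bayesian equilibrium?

At the pooled signal (plain interior) the diner holds the prior 1/3 and pays 1/3·65 + 2/3·53 = 57. Off-path (elaborate interior) belief 3/4 gives 3/4·65 + 1/4·53 = 62.
High-quality: plain interior gives 57 − 0 = 57; elaborate interior gives 62 − 3 = 59. Deviates. ✗
Low-quality: plain interior gives 57 − 0 = 57; elaborate interior gives 62 − 13 = 49. Stays. ✓

No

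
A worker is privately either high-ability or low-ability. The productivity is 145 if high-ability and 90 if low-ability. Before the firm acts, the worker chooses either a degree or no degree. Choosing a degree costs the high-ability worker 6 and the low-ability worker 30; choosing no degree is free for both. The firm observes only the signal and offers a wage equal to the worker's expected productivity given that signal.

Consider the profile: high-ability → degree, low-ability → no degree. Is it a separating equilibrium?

No

If types separate, degree earns payment 145 and no degree earns 90.
High-ability: degree gives 145 − 6 = 139; no degree gives 90 − 0 = 90. No deviation. ✓
Low-ability: no degree gives 90 − 0 = 90; degree gives 145 − 30 = 115. Would deviate. ✗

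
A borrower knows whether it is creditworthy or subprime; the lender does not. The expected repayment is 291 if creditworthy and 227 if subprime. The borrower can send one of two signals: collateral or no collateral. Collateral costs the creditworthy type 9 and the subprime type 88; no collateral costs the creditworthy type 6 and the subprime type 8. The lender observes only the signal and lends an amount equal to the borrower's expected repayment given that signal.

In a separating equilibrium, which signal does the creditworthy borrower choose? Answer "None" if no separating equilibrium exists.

collateral

Try creditworthy → collateral, subprime → no collateral:
  If types separate, collateral earns payment 291 and no collateral earns 227.
  Creditworthy: collateral gives 291 − 9 = 282; no collateral gives 227 − 6 = 221. No deviation. ✓
  Subprime: no collateral gives 227 − 8 = 219; collateral gives 291 − 88 = 203. No deviation. ✓
Both hold — the creditworthy type sends collateral.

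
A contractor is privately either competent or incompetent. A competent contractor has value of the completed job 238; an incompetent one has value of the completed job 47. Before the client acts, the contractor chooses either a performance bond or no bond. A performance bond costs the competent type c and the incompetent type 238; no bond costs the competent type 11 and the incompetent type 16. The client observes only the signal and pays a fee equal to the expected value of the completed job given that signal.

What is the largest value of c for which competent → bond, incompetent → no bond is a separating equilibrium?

202

Under separation: bond → competent (pays 238); no bond → incompetent (pays 47).
Incompetent: 47 − 16 = 31 ≥ 238 − 238 = 0. Holds regardless of c. ✓
Competent: 238 − c ≥ 47 − 11, so c ≤ 238 − 36 = 202.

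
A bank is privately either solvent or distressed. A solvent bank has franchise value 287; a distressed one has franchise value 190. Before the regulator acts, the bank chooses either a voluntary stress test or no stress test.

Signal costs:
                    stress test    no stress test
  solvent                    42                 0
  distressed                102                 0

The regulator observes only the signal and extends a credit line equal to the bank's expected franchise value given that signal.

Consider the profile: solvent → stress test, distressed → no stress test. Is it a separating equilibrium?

Yes

Under separation the regulator infers type exactly: stress test → solvent (pays 287), no stress test → distressed (pays 190).
Solvent: stress test gives 287 − 42 = 245; no stress test gives 190 − 0 = 190. No deviation. ✓
Distressed: no stress test gives 190 − 0 = 190; stress test gives 287 − 102 = 185. No deviation. ✓
Both incentive constraints hold.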